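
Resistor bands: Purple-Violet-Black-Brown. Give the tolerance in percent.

The last band, brown, is the tolerance band.
Brown corresponds to ±1%.

±1%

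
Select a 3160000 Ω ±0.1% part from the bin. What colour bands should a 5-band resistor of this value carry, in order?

3160000 Ω = 316 × 10^4.
3 → orange
1 → brown
6 → blue
Multiplier 10^4 → yellow.
±0.1% tolerance → violet.

orange, brown, blue, yellow, violet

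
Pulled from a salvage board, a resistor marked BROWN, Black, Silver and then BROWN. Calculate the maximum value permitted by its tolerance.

0.101 Ω

Brown → 1 (first significant figure)
Black → 0 (second significant figure)
Silver → ×0.01 multiplier
Brown → ±1% tolerance
10 × 0.01 = 0.1 Ω
Maximum = 0.1 × (1 + 1/100) = 0.101 Ω.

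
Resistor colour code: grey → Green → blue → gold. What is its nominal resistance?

85000000 Ω

Grey → 8 (first significant figure)
Green → 5 (second significant figure)
Blue → ×10^6 multiplier
85 × 1000000 = 85000000 Ω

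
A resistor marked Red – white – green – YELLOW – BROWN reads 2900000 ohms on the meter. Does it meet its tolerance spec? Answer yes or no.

Red → 2 (first significant figure)
White → 9 (second significant figure)
Green → 5 (third significant figure)
Yellow → ×10^4 multiplier
Brown → ±1% tolerance
295 × 10000 = 2950000 Ω
Allowed range: 2920500 Ω to 2979500 Ω.
2900000 ohms lies outside that range.

no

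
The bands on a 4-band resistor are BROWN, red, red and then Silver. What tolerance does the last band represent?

The last band, silver, is the tolerance band.
Silver corresponds to ±10%.

±10%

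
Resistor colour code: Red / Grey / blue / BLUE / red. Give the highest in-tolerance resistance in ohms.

291720000 Ω

Red → 2 (first significant figure)
Grey → 8 (second significant figure)
Blue → 6 (third significant figure)
Blue → ×10^6 multiplier
Red → ±2% tolerance
286 × 1000000 = 286000000 Ω
Highest = 286000000 × (1 + 2/100) = 291720000 Ω.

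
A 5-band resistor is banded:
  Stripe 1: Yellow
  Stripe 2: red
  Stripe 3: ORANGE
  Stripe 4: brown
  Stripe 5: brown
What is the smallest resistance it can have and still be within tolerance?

Yellow → 4 (first significant figure)
Red → 2 (second significant figure)
Orange → 3 (third significant figure)
Brown → ×10 multiplier
Brown → ±1% tolerance
423 × 10 = 4230 Ω
Smallest = 4230 × (1 − 1/100) = 4187.7 Ω.

4187.7 Ω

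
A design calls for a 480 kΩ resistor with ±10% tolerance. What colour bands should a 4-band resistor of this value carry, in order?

yellow, grey, yellow, silver

480000 Ω = 48 × 10^4.
4 → yellow
8 → grey
Multiplier 10^4 → yellow.
±10% tolerance → silver.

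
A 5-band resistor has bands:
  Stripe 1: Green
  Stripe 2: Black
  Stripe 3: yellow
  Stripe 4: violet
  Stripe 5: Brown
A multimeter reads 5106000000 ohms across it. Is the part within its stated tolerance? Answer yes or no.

Green → 5 (first significant figure)
Black → 0 (second significant figure)
Yellow → 4 (third significant figure)
Violet → ×10^7 multiplier
Brown → ±1% tolerance
504 × 10000000 = 5040000000 Ω
Allowed range: 4989600000 Ω to 5090400000 Ω.
5106000000 ohms lies outside that range.

no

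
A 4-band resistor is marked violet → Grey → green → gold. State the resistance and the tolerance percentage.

Violet → 7 (first significant figure)
Grey → 8 (second significant figure)
Green → ×10^5 multiplier
Gold → ±5% tolerance
78 × 100000 = 7800000 Ω

7800000 Ω ±5%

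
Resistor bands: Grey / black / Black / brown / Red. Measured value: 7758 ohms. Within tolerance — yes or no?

no

Grey → 8 (first significant figure)
Black → 0 (second significant figure)
Black → 0 (third significant figure)
Brown → ×10 multiplier
Red → ±2% tolerance
800 × 10 = 8000 Ω
Allowed range: 7840 Ω to 8160 Ω.
7758 ohms lies outside that range.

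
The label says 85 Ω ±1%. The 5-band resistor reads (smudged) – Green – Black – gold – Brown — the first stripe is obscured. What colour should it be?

grey

85 Ω = 850 × 10^-1.
The first band gives digit 8 of the significand, and 8 is grey.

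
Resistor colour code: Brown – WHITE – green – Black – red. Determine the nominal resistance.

Brown → 1 (first significant figure)
White → 9 (second significant figure)
Green → 5 (third significant figure)
Black → ×1 multiplier
195 × 1 = 195 Ω

195 Ω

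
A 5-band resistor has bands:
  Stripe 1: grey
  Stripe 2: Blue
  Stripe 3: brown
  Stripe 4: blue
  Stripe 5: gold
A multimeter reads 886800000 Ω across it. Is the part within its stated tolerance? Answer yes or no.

Grey → 8 (first significant figure)
Blue → 6 (second significant figure)
Brown → 1 (third significant figure)
Blue → ×10^6 multiplier
Gold → ±5% tolerance
861 × 1000000 = 861000000 Ω
Allowed range: 817950000 Ω to 904050000 Ω.
886800000 Ω lies inside that range.

yes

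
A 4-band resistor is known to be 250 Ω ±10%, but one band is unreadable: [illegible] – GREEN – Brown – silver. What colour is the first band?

red

250 Ω = 25 × 10^1.
The first band gives digit 2 of the significand, and 2 is red.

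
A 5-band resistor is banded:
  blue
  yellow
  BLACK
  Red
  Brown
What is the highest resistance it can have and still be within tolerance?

Blue → 6 (first significant figure)
Yellow → 4 (second significant figure)
Black → 0 (third significant figure)
Red → ×10^2 multiplier
Brown → ±1% tolerance
640 × 100 = 64000 Ω
Highest = 64000 × (1 + 1/100) = 64640 Ω.

64640 Ω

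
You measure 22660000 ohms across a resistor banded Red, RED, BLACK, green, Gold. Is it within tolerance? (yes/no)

Red → 2 (first significant figure)
Red → 2 (second significant figure)
Black → 0 (third significant figure)
Green → ×10^5 multiplier
Gold → ±5% tolerance
220 × 100000 = 22000000 Ω
Allowed range: 20900000 Ω to 23100000 Ω.
22660000 ohms lies inside that range.

yes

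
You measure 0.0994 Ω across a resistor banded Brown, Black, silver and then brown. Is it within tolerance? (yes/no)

Brown → 1 (first significant figure)
Black → 0 (second significant figure)
Silver → ×0.01 multiplier
Brown → ±1% tolerance
10 × 0.01 = 0.1 Ω
Allowed range: 0.099 Ω to 0.101 Ω.
0.0994 Ω lies inside that range.

yes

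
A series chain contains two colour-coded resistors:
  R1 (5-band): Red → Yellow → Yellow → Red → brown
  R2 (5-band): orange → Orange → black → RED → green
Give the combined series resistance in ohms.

R1: red, yellow, yellow → 244; red ×10^2 → 24400 Ω.
R2: orange, orange, black → 330; red ×10^2 → 33000 Ω.
Series: 24400 + 33000 = 57400 Ω.

57400 Ω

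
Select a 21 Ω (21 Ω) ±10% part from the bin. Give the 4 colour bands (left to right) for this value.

red, brown, black, silver

21 Ω = 21 × 10^0.
2 → red
1 → brown
Multiplier 10^0 → black.
±10% tolerance → silver.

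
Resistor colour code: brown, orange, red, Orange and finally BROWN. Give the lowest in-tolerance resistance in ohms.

Brown → 1 (first significant figure)
Orange → 3 (second significant figure)
Red → 2 (third significant figure)
Orange → ×10^3 multiplier
Brown → ±1% tolerance
132 × 1000 = 132000 Ω
Lowest = 132000 × (1 − 1/100) = 130680 Ω.

130680 Ω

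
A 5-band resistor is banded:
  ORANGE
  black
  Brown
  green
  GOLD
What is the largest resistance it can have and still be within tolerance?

Orange → 3 (first significant figure)
Black → 0 (second significant figure)
Brown → 1 (third significant figure)
Green → ×10^5 multiplier
Gold → ±5% tolerance
301 × 100000 = 30100000 Ω
Largest = 30100000 × (1 + 5/100) = 31605000 Ω.

31605000 Ω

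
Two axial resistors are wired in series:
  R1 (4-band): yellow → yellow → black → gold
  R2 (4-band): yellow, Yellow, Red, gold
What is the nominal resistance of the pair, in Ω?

R1: yellow, yellow → 44; black ×1 → 44 Ω.
R2: yellow, yellow → 44; red ×10^2 → 4400 Ω.
Series: 44 + 4400 = 4444 Ω.

4444 Ω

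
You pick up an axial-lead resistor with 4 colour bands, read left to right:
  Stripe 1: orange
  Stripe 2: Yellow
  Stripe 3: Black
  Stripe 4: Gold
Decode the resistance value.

Orange → 3 (first significant figure)
Yellow → 4 (second significant figure)
Black → ×1 multiplier
34 × 1 = 34 Ω

34 Ω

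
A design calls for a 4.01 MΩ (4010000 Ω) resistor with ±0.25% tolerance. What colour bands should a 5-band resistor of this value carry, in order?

yellow, black, brown, yellow, blue

4010000 Ω = 401 × 10^4.
4 → yellow
0 → black
1 → brown
Multiplier 10^4 → yellow.
±0.25% tolerance → blue.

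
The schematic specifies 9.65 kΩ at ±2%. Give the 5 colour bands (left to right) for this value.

white, blue, green, brown, red

9650 Ω = 965 × 10^1.
9 → white
6 → blue
5 → green
Multiplier 10^1 → brown.
±2% tolerance → red.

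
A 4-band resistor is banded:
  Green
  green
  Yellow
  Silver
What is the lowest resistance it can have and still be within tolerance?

495000 Ω

Green → 5 (first significant figure)
Green → 5 (second significant figure)
Yellow → ×10^4 multiplier
Silver → ±10% tolerance
55 × 10000 = 550000 Ω
Lowest = 550000 × (1 − 10/100) = 495000 Ω.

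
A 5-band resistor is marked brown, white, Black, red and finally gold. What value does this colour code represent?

Brown → 1 (first significant figure)
White → 9 (second significant figure)
Black → 0 (third significant figure)
Red → ×10^2 multiplier
190 × 100 = 19000 Ω

19000 Ω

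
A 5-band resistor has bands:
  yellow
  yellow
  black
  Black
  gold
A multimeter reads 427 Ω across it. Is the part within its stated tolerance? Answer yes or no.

yes

Yellow → 4 (first significant figure)
Yellow → 4 (second significant figure)
Black → 0 (third significant figure)
Black → ×1 multiplier
Gold → ±5% tolerance
440 × 1 = 440 Ω
Allowed range: 418 Ω to 462 Ω.
427 Ω lies inside that range.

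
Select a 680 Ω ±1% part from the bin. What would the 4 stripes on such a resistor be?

680 Ω = 68 × 10^1.
6 → blue
8 → grey
Multiplier 10^1 → brown.
±1% tolerance → brown.

blue, grey, brown, brown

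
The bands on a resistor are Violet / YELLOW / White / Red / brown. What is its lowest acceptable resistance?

Violet → 7 (first significant figure)
Yellow → 4 (second significant figure)
White → 9 (third significant figure)
Red → ×10^2 multiplier
Brown → ±1% tolerance
749 × 100 = 74900 Ω
Lowest = 74900 × (1 − 1/100) = 74151 Ω.

74151 Ω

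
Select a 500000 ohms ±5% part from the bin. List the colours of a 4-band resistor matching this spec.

green, black, yellow, gold

500000 Ω = 50 × 10^4.
5 → green
0 → black
Multiplier 10^4 → yellow.
±5% tolerance → gold.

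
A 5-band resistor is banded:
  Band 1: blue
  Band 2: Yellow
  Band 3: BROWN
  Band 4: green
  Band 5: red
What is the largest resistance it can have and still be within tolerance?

65382000 Ω

Blue → 6 (first significant figure)
Yellow → 4 (second significant figure)
Brown → 1 (third significant figure)
Green → ×10^5 multiplier
Red → ±2% tolerance
641 × 100000 = 64100000 Ω
Largest = 64100000 × (1 + 2/100) = 65382000 Ω.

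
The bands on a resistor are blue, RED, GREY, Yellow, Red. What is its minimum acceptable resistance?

Blue → 6 (first significant figure)
Red → 2 (second significant figure)
Grey → 8 (third significant figure)
Yellow → ×10^4 multiplier
Red → ±2% tolerance
628 × 10000 = 6280000 Ω
Minimum = 6280000 × (1 − 2/100) = 6154400 Ω.

6154400 Ω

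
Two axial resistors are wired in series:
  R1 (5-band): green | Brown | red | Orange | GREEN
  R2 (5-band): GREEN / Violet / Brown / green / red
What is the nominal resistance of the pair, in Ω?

R1: green, brown, red → 512; orange ×10^3 → 512000 Ω.
R2: green, violet, brown → 571; green ×10^5 → 57100000 Ω.
Series: 512000 + 57100000 = 57612000 Ω.

57612000 Ω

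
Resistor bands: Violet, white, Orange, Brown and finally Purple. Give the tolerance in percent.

±0.1%

The last band, violet, is the tolerance band.
Violet corresponds to ±0.1%.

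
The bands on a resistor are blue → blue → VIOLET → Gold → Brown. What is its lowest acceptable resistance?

Blue → 6 (first significant figure)
Blue → 6 (second significant figure)
Violet → 7 (third significant figure)
Gold → ×0.1 multiplier
Brown → ±1% tolerance
667 × 0.1 = 66.7 Ω
Lowest = 66.7 × (1 − 1/100) = 66.033 Ω.

66.033 Ω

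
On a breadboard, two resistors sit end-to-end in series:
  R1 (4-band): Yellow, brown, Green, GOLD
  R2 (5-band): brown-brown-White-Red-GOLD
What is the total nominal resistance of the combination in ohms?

R1: yellow, brown → 41; green ×10^5 → 4100000 Ω.
R2: brown, brown, white → 119; red ×10^2 → 11900 Ω.
Series: 4100000 + 11900 = 4111900 Ω.

4111900 Ω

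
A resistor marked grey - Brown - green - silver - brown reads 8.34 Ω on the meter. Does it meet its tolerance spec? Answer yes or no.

Grey → 8 (first significant figure)
Brown → 1 (second significant figure)
Green → 5 (third significant figure)
Silver → ×0.01 multiplier
Brown → ±1% tolerance
815 × 0.01 = 8.15 Ω
Allowed range: 8.0685 Ω to 8.2315 Ω.
8.34 Ω lies outside that range.

no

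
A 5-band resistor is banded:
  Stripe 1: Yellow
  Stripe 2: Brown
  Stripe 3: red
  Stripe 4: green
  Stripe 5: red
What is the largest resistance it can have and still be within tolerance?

42024000 Ω

Yellow → 4 (first significant figure)
Brown → 1 (second significant figure)
Red → 2 (third significant figure)
Green → ×10^5 multiplier
Red → ±2% tolerance
412 × 100000 = 41200000 Ω
Largest = 41200000 × (1 + 2/100) = 42024000 Ω.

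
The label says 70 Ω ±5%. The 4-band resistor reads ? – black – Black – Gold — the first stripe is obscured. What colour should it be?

violet

70 Ω = 70 × 10^0.
The first band gives digit 7 of the significand, and 7 is violet.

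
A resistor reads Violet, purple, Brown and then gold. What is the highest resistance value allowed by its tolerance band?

Violet → 7 (first significant figure)
Violet → 7 (second significant figure)
Brown → ×10 multiplier
Gold → ±5% tolerance
77 × 10 = 770 Ω
Highest = 770 × (1 + 5/100) = 808.5 Ω.

808.5 Ω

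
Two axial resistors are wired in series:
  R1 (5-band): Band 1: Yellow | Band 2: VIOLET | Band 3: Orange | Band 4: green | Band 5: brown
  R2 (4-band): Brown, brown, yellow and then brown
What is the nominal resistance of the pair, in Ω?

47410000 Ω

R1: yellow, violet, orange → 473; green ×10^5 → 47300000 Ω.
R2: brown, brown → 11; yellow ×10^4 → 110000 Ω.
Series: 47300000 + 110000 = 47410000 Ω.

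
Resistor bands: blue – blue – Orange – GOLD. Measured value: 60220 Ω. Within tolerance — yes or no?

Blue → 6 (first significant figure)
Blue → 6 (second significant figure)
Orange → ×10^3 multiplier
Gold → ±5% tolerance
66 × 1000 = 66000 Ω
Allowed range: 62700 Ω to 69300 Ω.
60220 Ω lies outside that range.

no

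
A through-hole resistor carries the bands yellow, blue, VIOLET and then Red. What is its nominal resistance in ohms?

460000000 Ω

Yellow → 4 (first significant figure)
Blue → 6 (second significant figure)
Violet → ×10^7 multiplier
46 × 10000000 = 460000000 Ω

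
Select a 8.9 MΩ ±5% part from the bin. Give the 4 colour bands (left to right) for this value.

8900000 Ω = 89 × 10^5.
8 → grey
9 → white
Multiplier 10^5 → green.
±5% tolerance → gold.

grey, white, green, gold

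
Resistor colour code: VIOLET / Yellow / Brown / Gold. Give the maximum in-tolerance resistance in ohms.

777 Ω

Violet → 7 (first significant figure)
Yellow → 4 (second significant figure)
Brown → ×10 multiplier
Gold → ±5% tolerance
74 × 10 = 740 Ω
Maximum = 740 × (1 + 5/100) = 777 Ω.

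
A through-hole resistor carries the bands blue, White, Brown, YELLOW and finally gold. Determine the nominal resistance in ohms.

6910000 Ω

Blue → 6 (first significant figure)
White → 9 (second significant figure)
Brown → 1 (third significant figure)
Yellow → ×10^4 multiplier
691 × 10000 = 6910000 Ω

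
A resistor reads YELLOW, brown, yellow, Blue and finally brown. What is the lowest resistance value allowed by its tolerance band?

409860000 Ω

Yellow → 4 (first significant figure)
Brown → 1 (second significant figure)
Yellow → 4 (third significant figure)
Blue → ×10^6 multiplier
Brown → ±1% tolerance
414 × 1000000 = 414000000 Ω
Lowest = 414000000 × (1 − 1/100) = 409860000 Ω.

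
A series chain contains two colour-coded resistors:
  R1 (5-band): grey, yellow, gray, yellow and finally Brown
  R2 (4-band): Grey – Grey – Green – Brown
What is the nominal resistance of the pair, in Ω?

17280000 Ω

R1: grey, yellow, grey → 848; yellow ×10^4 → 8480000 Ω.
R2: grey, grey → 88; green ×10^5 → 8800000 Ω.
Series: 8480000 + 8800000 = 17280000 Ω.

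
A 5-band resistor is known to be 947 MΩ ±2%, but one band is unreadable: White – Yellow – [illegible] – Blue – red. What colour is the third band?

violet

947000000 Ω = 947 × 10^6.
The third band gives digit 7 of the significand, and 7 is violet.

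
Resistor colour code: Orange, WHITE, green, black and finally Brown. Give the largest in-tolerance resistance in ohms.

Orange → 3 (first significant figure)
White → 9 (second significant figure)
Green → 5 (third significant figure)
Black → ×1 multiplier
Brown → ±1% tolerance
395 × 1 = 395 Ω
Largest = 395 × (1 + 1/100) = 398.95 Ω.

398.95 Ω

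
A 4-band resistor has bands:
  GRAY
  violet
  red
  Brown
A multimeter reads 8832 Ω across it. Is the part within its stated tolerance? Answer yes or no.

Grey → 8 (first significant figure)
Violet → 7 (second significant figure)
Red → ×10^2 multiplier
Brown → ±1% tolerance
87 × 100 = 8700 Ω
Allowed range: 8613 Ω to 8787 Ω.
8832 Ω lies outside that range.

no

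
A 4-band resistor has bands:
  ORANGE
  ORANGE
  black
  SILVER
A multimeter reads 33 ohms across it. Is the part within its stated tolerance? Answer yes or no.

Orange → 3 (first significant figure)
Orange → 3 (second significant figure)
Black → ×1 multiplier
Silver → ±10% tolerance
33 × 1 = 33 Ω
Allowed range: 29.7 Ω to 36.3 Ω.
33 ohms lies inside that range.

yes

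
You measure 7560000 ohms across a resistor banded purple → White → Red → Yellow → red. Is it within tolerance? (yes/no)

no

Violet → 7 (first significant figure)
White → 9 (second significant figure)
Red → 2 (third significant figure)
Yellow → ×10^4 multiplier
Red → ±2% tolerance
792 × 10000 = 7920000 Ω
Allowed range: 7761600 Ω to 8078400 Ω.
7560000 ohms lies outside that range.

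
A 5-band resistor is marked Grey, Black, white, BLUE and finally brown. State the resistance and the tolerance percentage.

Grey → 8 (first significant figure)
Black → 0 (second significant figure)
White → 9 (third significant figure)
Blue → ×10^6 multiplier
Brown → ±1% tolerance
809 × 1000000 = 809000000 Ω

809000000 Ω ±1%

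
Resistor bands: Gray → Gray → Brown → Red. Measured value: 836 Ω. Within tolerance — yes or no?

Grey → 8 (first significant figure)
Grey → 8 (second significant figure)
Brown → ×10 multiplier
Red → ±2% tolerance
88 × 10 = 880 Ω
Allowed range: 862.4 Ω to 897.6 Ω.
836 Ω lies outside that range.

no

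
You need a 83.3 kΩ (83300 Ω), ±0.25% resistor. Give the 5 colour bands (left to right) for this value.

grey, orange, orange, red, blue

83300 Ω = 833 × 10^2.
8 → grey
3 → orange
3 → orange
Multiplier 10^2 → red.
±0.25% tolerance → blue.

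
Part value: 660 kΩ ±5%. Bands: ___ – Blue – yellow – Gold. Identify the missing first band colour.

660000 Ω = 66 × 10^4.
The first band gives digit 6 of the significand, and 6 is blue.

blue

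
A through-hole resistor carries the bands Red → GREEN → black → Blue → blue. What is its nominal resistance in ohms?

250000000 Ω

Red → 2 (first significant figure)
Green → 5 (second significant figure)
Black → 0 (third significant figure)
Blue → ×10^6 multiplier
250 × 1000000 = 250000000 Ω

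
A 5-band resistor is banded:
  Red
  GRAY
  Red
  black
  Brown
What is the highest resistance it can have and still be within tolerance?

Red → 2 (first significant figure)
Grey → 8 (second significant figure)
Red → 2 (third significant figure)
Black → ×1 multiplier
Brown → ±1% tolerance
282 × 1 = 282 Ω
Highest = 282 × (1 + 1/100) = 284.82 Ω.

284.82 Ω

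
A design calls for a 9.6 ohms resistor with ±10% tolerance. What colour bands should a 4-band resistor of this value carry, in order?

9.6 Ω = 96 × 10^-1.
9 → white
6 → blue
Multiplier 10^-1 → gold.
±10% tolerance → silver.

white, blue, gold, silver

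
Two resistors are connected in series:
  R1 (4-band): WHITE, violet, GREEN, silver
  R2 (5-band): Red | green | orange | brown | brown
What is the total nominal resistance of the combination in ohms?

9702530 Ω

R1: white, violet → 97; green ×10^5 → 9700000 Ω.
R2: red, green, orange → 253; brown ×10 → 2530 Ω.
Series: 9700000 + 2530 = 9702530 Ω.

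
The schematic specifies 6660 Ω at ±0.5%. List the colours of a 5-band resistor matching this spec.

6660 Ω = 666 × 10^1.
6 → blue
6 → blue
6 → blue
Multiplier 10^1 → brown.
±0.5% tolerance → green.

blue, blue, blue, brown, green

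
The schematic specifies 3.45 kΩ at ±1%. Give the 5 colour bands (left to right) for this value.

3450 Ω = 345 × 10^1.
3 → orange
4 → yellow
5 → green
Multiplier 10^1 → brown.
±1% tolerance → brown.

orange, yellow, green, brown, brown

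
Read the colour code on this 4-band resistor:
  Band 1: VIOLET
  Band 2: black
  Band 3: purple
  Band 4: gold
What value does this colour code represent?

Violet → 7 (first significant figure)
Black → 0 (second significant figure)
Violet → ×10^7 multiplier
70 × 10000000 = 700000000 Ω

700000000 Ω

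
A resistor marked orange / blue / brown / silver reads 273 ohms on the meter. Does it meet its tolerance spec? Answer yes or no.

no

Orange → 3 (first significant figure)
Blue → 6 (second significant figure)
Brown → ×10 multiplier
Silver → ±10% tolerance
36 × 10 = 360 Ω
Allowed range: 324 Ω to 396 Ω.
273 ohms lies outside that range.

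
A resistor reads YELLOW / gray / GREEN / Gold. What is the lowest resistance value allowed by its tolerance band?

4560000 Ω

Yellow → 4 (first significant figure)
Grey → 8 (second significant figure)
Green → ×10^5 multiplier
Gold → ±5% tolerance
48 × 100000 = 4800000 Ω
Lowest = 4800000 × (1 − 5/100) = 4560000 Ω.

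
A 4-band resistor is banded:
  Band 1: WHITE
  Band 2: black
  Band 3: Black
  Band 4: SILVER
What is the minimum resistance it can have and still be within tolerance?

White → 9 (first significant figure)
Black → 0 (second significant figure)
Black → ×1 multiplier
Silver → ±10% tolerance
90 × 1 = 90 Ω
Minimum = 90 × (1 − 10/100) = 81 Ω.

81 Ω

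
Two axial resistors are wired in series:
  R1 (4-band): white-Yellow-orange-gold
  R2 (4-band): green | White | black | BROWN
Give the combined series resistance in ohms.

R1: white, yellow → 94; orange ×10^3 → 94000 Ω.
R2: green, white → 59; black ×1 → 59 Ω.
Series: 94000 + 59 = 94059 Ω.

94059 Ω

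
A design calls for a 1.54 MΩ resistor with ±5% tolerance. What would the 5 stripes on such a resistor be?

brown, green, yellow, yellow, gold

1540000 Ω = 154 × 10^4.
1 → brown
5 → green
4 → yellow
Multiplier 10^4 → yellow.
±5% tolerance → gold.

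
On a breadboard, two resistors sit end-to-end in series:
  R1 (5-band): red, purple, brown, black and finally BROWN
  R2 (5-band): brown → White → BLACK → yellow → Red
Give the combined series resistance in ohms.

R1: red, violet, brown → 271; black ×1 → 271 Ω.
R2: brown, white, black → 190; yellow ×10^4 → 1900000 Ω.
Series: 271 + 1900000 = 1900271 Ω.

1900271 Ω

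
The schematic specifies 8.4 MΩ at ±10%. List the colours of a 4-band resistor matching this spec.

8400000 Ω = 84 × 10^5.
8 → grey
4 → yellow
Multiplier 10^5 → green.
±10% tolerance → silver.

grey, yellow, green, silver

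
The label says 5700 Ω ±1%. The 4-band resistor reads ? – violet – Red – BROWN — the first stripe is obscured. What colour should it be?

5700 Ω = 57 × 10^2.
The first band gives digit 5 of the significand, and 5 is green.

green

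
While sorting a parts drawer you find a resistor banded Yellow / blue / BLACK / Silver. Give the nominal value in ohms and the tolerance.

Yellow → 4 (first significant figure)
Blue → 6 (second significant figure)
Black → ×1 multiplier
Silver → ±10% tolerance
46 × 1 = 46 Ω

46 Ω ±10%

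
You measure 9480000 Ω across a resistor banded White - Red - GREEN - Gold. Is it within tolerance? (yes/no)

yes

White → 9 (first significant figure)
Red → 2 (second significant figure)
Green → ×10^5 multiplier
Gold → ±5% tolerance
92 × 100000 = 9200000 Ω
Allowed range: 8740000 Ω to 9660000 Ω.
9480000 Ω lies inside that range.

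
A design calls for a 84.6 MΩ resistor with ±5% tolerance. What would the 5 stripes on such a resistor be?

84600000 Ω = 846 × 10^5.
8 → grey
4 → yellow
6 → blue
Multiplier 10^5 → green.
±5% tolerance → gold.

grey, yellow, blue, green, gold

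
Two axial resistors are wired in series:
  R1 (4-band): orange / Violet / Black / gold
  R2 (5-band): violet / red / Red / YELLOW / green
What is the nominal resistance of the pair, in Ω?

7220037 Ω

R1: orange, violet → 37; black ×1 → 37 Ω.
R2: violet, red, red → 722; yellow ×10^4 → 7220000 Ω.
Series: 37 + 7220000 = 7220037 Ω.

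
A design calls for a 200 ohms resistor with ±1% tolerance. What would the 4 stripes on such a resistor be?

red, black, brown, brown

200 Ω = 20 × 10^1.
2 → red
0 → black
Multiplier 10^1 → brown.
±1% tolerance → brown.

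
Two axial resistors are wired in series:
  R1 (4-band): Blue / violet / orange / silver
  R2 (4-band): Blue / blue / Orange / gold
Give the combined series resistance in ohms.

R1: blue, violet → 67; orange ×10^3 → 67000 Ω.
R2: blue, blue → 66; orange ×10^3 → 66000 Ω.
Series: 67000 + 66000 = 133000 Ω.

133000 Ω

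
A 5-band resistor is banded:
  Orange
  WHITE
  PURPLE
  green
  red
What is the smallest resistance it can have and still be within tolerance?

Orange → 3 (first significant figure)
White → 9 (second significant figure)
Violet → 7 (third significant figure)
Green → ×10^5 multiplier
Red → ±2% tolerance
397 × 100000 = 39700000 Ω
Smallest = 39700000 × (1 − 2/100) = 38906000 Ω.

38906000 Ω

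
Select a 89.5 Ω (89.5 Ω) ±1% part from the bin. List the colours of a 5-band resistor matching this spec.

89.5 Ω = 895 × 10^-1.
8 → grey
9 → white
5 → green
Multiplier 10^-1 → gold.
±1% tolerance → brown.

grey, white, green, gold, brown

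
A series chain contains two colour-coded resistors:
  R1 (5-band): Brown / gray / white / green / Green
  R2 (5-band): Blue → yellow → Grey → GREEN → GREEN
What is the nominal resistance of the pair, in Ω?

83700000 Ω

R1: brown, grey, white → 189; green ×10^5 → 18900000 Ω.
R2: blue, yellow, grey → 648; green ×10^5 → 64800000 Ω.
Series: 18900000 + 64800000 = 83700000 Ω.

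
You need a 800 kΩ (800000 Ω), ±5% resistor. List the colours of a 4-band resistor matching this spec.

grey, black, yellow, gold

800000 Ω = 80 × 10^4.
8 → grey
0 → black
Multiplier 10^4 → yellow.
±5% tolerance → gold.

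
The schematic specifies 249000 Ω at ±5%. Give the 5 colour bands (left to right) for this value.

red, yellow, white, orange, gold

249000 Ω = 249 × 10^3.
2 → red
4 → yellow
9 → white
Multiplier 10^3 → orange.
±5% tolerance → gold.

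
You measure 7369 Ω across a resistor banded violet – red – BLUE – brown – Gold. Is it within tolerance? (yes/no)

Violet → 7 (first significant figure)
Red → 2 (second significant figure)
Blue → 6 (third significant figure)
Brown → ×10 multiplier
Gold → ±5% tolerance
726 × 10 = 7260 Ω
Allowed range: 6897 Ω to 7623 Ω.
7369 Ω lies inside that range.

yes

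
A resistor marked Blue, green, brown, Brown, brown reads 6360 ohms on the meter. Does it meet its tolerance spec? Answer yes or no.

no

Blue → 6 (first significant figure)
Green → 5 (second significant figure)
Brown → 1 (third significant figure)
Brown → ×10 multiplier
Brown → ±1% tolerance
651 × 10 = 6510 Ω
Allowed range: 6444.9 Ω to 6575.1 Ω.
6360 ohms lies outside that range.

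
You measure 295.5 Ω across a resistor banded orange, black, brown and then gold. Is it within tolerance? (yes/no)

yes

Orange → 3 (first significant figure)
Black → 0 (second significant figure)
Brown → ×10 multiplier
Gold → ±5% tolerance
30 × 10 = 300 Ω
Allowed range: 285 Ω to 315 Ω.
295.5 Ω lies inside that range.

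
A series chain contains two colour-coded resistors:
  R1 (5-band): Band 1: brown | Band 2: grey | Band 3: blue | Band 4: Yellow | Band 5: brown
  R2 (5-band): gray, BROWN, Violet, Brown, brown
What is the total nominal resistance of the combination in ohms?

1868170 Ω

R1: brown, grey, blue → 186; yellow ×10^4 → 1860000 Ω.
R2: grey, brown, violet → 817; brown ×10 → 8170 Ω.
Series: 1860000 + 8170 = 1868170 Ω.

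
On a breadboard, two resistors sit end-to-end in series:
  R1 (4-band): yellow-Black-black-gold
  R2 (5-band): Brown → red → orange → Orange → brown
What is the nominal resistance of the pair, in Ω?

123040 Ω

R1: yellow, black → 40; black ×1 → 40 Ω.
R2: brown, red, orange → 123; orange ×10^3 → 123000 Ω.
Series: 40 + 123000 = 123040 Ω.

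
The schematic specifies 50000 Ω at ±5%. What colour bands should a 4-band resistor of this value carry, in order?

50000 Ω = 50 × 10^3.
5 → green
0 → black
Multiplier 10^3 → orange.
±5% tolerance → gold.

green, black, orange, gold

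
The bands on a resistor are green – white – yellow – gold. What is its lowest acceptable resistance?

Green → 5 (first significant figure)
White → 9 (second significant figure)
Yellow → ×10^4 multiplier
Gold → ±5% tolerance
59 × 10000 = 590000 Ω
Lowest = 590000 × (1 − 5/100) = 560500 Ω.

560500 Ω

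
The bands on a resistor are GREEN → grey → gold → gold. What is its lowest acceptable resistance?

Green → 5 (first significant figure)
Grey → 8 (second significant figure)
Gold → ×0.1 multiplier
Gold → ±5% tolerance
58 × 0.1 = 5.8 Ω
Lowest = 5.8 × (1 − 5/100) = 5.51 Ω.

5.51 Ω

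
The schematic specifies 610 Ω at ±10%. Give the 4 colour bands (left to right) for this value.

610 Ω = 61 × 10^1.
6 → blue
1 → brown
Multiplier 10^1 → brown.
±10% tolerance → silver.

blue, brown, brown, silver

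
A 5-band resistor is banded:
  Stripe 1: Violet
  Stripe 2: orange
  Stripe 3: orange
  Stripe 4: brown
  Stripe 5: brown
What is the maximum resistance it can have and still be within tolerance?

7403.3 Ω

Violet → 7 (first significant figure)
Orange → 3 (second significant figure)
Orange → 3 (third significant figure)
Brown → ×10 multiplier
Brown → ±1% tolerance
733 × 10 = 7330 Ω
Maximum = 7330 × (1 + 1/100) = 7403.3 Ω.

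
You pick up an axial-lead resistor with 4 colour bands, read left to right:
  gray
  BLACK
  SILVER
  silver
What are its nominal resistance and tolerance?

0.8 Ω ±10%

Grey → 8 (first significant figure)
Black → 0 (second significant figure)
Silver → ×0.01 multiplier
Silver → ±10% tolerance
80 × 0.01 = 0.8 Ω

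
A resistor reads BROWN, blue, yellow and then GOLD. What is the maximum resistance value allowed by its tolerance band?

168000 Ω

Brown → 1 (first significant figure)
Blue → 6 (second significant figure)
Yellow → ×10^4 multiplier
Gold → ±5% tolerance
16 × 10000 = 160000 Ω
Maximum = 160000 × (1 + 5/100) = 168000 Ω.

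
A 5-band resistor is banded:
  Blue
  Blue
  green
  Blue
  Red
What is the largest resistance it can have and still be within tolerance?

Blue → 6 (first significant figure)
Blue → 6 (second significant figure)
Green → 5 (third significant figure)
Blue → ×10^6 multiplier
Red → ±2% tolerance
665 × 1000000 = 665000000 Ω
Largest = 665000000 × (1 + 2/100) = 678300000 Ω.

678300000 Ω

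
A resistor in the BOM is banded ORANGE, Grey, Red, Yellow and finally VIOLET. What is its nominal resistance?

Orange → 3 (first significant figure)
Grey → 8 (second significant figure)
Red → 2 (third significant figure)
Yellow → ×10^4 multiplier
382 × 10000 = 3820000 Ω

3820000 Ω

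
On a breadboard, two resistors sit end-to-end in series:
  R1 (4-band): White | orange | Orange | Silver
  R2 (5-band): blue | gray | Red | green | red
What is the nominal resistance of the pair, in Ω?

R1: white, orange → 93; orange ×10^3 → 93000 Ω.
R2: blue, grey, red → 682; green ×10^5 → 68200000 Ω.
Series: 93000 + 68200000 = 68293000 Ω.

68293000 Ω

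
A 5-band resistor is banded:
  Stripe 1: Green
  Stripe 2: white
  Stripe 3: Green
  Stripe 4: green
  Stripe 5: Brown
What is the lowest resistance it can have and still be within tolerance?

Green → 5 (first significant figure)
White → 9 (second significant figure)
Green → 5 (third significant figure)
Green → ×10^5 multiplier
Brown → ±1% tolerance
595 × 100000 = 59500000 Ω
Lowest = 59500000 × (1 − 1/100) = 58905000 Ω.

58905000 Ω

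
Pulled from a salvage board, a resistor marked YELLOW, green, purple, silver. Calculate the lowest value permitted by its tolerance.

405000000 Ω

Yellow → 4 (first significant figure)
Green → 5 (second significant figure)
Violet → ×10^7 multiplier
Silver → ±10% tolerance
45 × 10000000 = 450000000 Ω
Lowest = 450000000 × (1 − 10/100) = 405000000 Ω.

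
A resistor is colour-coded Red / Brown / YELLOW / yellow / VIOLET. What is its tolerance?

The last band, violet, is the tolerance band.
Violet corresponds to ±0.1%.

±0.1%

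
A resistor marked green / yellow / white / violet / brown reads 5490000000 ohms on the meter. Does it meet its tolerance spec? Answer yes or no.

Green → 5 (first significant figure)
Yellow → 4 (second significant figure)
White → 9 (third significant figure)
Violet → ×10^7 multiplier
Brown → ±1% tolerance
549 × 10000000 = 5490000000 Ω
Allowed range: 5435100000 Ω to 5544900000 Ω.
5490000000 ohms lies inside that range.

yes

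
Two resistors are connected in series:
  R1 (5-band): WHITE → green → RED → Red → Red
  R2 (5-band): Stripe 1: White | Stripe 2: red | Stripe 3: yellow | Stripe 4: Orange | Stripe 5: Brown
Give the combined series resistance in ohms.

R1: white, green, red → 952; red ×10^2 → 95200 Ω.
R2: white, red, yellow → 924; orange ×10^3 → 924000 Ω.
Series: 95200 + 924000 = 1019200 Ω.

1019200 Ω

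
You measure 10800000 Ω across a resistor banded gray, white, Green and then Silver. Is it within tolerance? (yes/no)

Grey → 8 (first significant figure)
White → 9 (second significant figure)
Green → ×10^5 multiplier
Silver → ±10% tolerance
89 × 100000 = 8900000 Ω
Allowed range: 8010000 Ω to 9790000 Ω.
10800000 Ω lies outside that range.

no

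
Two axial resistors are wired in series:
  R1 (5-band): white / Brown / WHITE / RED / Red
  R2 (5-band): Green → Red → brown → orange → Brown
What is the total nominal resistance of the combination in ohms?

R1: white, brown, white → 919; red ×10^2 → 91900 Ω.
R2: green, red, brown → 521; orange ×10^3 → 521000 Ω.
Series: 91900 + 521000 = 612900 Ω.

612900 Ω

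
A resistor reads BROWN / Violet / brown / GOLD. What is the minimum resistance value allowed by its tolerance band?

Brown → 1 (first significant figure)
Violet → 7 (second significant figure)
Brown → ×10 multiplier
Gold → ±5% tolerance
17 × 10 = 170 Ω
Minimum = 170 × (1 − 5/100) = 161.5 Ω.

161.5 Ω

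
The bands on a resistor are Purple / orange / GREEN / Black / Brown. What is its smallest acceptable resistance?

727.65 Ω

Violet → 7 (first significant figure)
Orange → 3 (second significant figure)
Green → 5 (third significant figure)
Black → ×1 multiplier
Brown → ±1% tolerance
735 × 1 = 735 Ω
Smallest = 735 × (1 − 1/100) = 727.65 Ω.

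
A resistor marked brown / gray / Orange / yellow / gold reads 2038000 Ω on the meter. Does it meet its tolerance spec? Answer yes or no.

Brown → 1 (first significant figure)
Grey → 8 (second significant figure)
Orange → 3 (third significant figure)
Yellow → ×10^4 multiplier
Gold → ±5% tolerance
183 × 10000 = 1830000 Ω
Allowed range: 1738500 Ω to 1921500 Ω.
2038000 Ω lies outside that range.

no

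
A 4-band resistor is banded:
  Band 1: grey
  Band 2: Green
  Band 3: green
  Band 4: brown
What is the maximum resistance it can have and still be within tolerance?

Grey → 8 (first significant figure)
Green → 5 (second significant figure)
Green → ×10^5 multiplier
Brown → ±1% tolerance
85 × 100000 = 8500000 Ω
Maximum = 8500000 × (1 + 1/100) = 8585000 Ω.

8585000 Ω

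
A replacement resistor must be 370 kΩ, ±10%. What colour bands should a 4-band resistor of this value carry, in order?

orange, violet, yellow, silver

370000 Ω = 37 × 10^4.
3 → orange
7 → violet
Multiplier 10^4 → yellow.
±10% tolerance → silver.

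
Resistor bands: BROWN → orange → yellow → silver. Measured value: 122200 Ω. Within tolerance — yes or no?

Brown → 1 (first significant figure)
Orange → 3 (second significant figure)
Yellow → ×10^4 multiplier
Silver → ±10% tolerance
13 × 10000 = 130000 Ω
Allowed range: 117000 Ω to 143000 Ω.
122200 Ω lies inside that range.

yes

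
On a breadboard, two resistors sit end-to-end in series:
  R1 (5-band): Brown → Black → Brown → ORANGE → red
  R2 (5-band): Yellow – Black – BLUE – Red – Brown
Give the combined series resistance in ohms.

R1: brown, black, brown → 101; orange ×10^3 → 101000 Ω.
R2: yellow, black, blue → 406; red ×10^2 → 40600 Ω.
Series: 101000 + 40600 = 141600 Ω.

141600 Ω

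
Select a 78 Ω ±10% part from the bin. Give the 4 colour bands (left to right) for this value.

violet, grey, black, silver

78 Ω = 78 × 10^0.
7 → violet
8 → grey
Multiplier 10^0 → black.
±10% tolerance → silver.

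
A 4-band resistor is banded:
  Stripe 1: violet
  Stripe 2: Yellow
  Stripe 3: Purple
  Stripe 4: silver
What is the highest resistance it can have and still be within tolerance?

814000000 Ω

Violet → 7 (first significant figure)
Yellow → 4 (second significant figure)
Violet → ×10^7 multiplier
Silver → ±10% tolerance
74 × 10000000 = 740000000 Ω
Highest = 740000000 × (1 + 10/100) = 814000000 Ω.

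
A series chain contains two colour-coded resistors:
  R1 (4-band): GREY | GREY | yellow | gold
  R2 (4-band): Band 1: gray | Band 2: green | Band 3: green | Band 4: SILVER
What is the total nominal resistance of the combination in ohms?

R1: grey, grey → 88; yellow ×10^4 → 880000 Ω.
R2: grey, green → 85; green ×10^5 → 8500000 Ω.
Series: 880000 + 8500000 = 9380000 Ω.

9380000 Ω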